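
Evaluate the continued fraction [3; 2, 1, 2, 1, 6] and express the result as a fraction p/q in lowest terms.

249/74

Start with 6.
1 + 1/(6/1) = 1 + 1/6 = 7/6
2 + 1/(7/6) = 2 + 6/7 = 20/7
1 + 1/(20/7) = 1 + 7/20 = 27/20
2 + 1/(27/20) = 2 + 20/27 = 74/27
3 + 1/(74/27) = 3 + 27/74 = 249/74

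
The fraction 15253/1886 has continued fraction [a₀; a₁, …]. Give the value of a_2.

2

Apply division with remainder until the remainder is 0:
15253 = 8·1886 + 165, so a_0 = 8
1886 = 11·165 + 71, so a_1 = 11
165 = 2·71 + 23, so a_2 = 2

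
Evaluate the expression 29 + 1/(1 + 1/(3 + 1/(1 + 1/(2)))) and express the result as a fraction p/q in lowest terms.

417/14

Collapse the nested fraction from the inside out:
Start with 2.
1 + 1/(2/1) = 1 + 1/2 = 3/2
3 + 1/(3/2) = 3 + 2/3 = 11/3
1 + 1/(11/3) = 1 + 3/11 = 14/11
29 + 1/(14/11) = 29 + 11/14 = 417/14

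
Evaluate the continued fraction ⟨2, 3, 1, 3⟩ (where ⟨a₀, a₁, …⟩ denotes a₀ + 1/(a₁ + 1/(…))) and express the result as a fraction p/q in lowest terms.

34/15

a_0 = 2: 2/1
a_1 = 3: 7/3
a_2 = 1: 9/4
a_3 = 3: 34/15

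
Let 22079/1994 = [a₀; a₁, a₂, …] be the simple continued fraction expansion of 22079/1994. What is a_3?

3

22079 ÷ 1994 → quotient 11, remainder 145
1994 ÷ 145 → quotient 13, remainder 109
145 ÷ 109 → quotient 1, remainder 36
109 ÷ 36 → quotient 3, remainder 1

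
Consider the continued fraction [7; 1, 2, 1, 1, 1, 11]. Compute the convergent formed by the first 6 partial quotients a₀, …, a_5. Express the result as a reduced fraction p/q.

a_0 = 7: 7/1
a_1 = 1: 8/1
a_2 = 2: 23/3
a_3 = 1: 31/4
a_4 = 1: 54/7
a_5 = 1: 85/11

85/11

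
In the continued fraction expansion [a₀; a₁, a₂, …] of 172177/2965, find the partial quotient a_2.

Repeatedly divide and take the remainder:
172177 = 58·2965 + 207, so a_0 = 58
2965 = 14·207 + 67, so a_1 = 14
207 = 3·67 + 6, so a_2 = 3

3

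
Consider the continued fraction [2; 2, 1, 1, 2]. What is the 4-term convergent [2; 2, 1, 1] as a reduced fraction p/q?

Compute successive convergents:
a_0 = 2: 2/1
a_1 = 2: 5/2
a_2 = 1: 7/3
a_3 = 1: 12/5

12/5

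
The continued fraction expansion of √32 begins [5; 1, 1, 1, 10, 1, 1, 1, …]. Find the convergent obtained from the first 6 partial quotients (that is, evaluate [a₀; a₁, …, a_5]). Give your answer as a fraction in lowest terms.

198/35

Compute successive convergents:
a_0 = 5: 5/1
a_1 = 1: 6/1
a_2 = 1: 11/2
a_3 = 1: 17/3
a_4 = 10: 181/32
a_5 = 1: 198/35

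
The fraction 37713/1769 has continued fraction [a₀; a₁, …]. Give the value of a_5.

37713 = 21·1769 + 564, so a_0 = 21
1769 = 3·564 + 77, so a_1 = 3
564 = 7·77 + 25, so a_2 = 7
77 = 3·25 + 2, so a_3 = 3
25 = 12·2 + 1, so a_4 = 12
2 = 2·1 + 0, so a_5 = 2

2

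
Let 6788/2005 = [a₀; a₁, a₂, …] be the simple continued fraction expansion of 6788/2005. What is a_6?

24

Repeatedly divide and take the remainder:
⌊6788/2005⌋ = 3, remainder 773
⌊2005/773⌋ = 2, remainder 459
⌊773/459⌋ = 1, remainder 314
⌊459/314⌋ = 1, remainder 145
⌊314/145⌋ = 2, remainder 24
⌊145/24⌋ = 6, remainder 1
⌊24/1⌋ = 24, remainder 0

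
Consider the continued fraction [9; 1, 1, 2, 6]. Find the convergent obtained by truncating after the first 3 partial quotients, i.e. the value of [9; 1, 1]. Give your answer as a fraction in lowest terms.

19/2

Start with 1.
1 + 1/(1/1) = 1 + 1/1 = 2/1
9 + 1/(2/1) = 9 + 1/2 = 19/2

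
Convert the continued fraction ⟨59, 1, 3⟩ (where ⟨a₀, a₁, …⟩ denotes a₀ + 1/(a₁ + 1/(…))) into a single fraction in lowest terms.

239/4

Compute successive convergents:
a_0 = 59: 59/1
a_1 = 1: 60/1
a_2 = 3: 239/4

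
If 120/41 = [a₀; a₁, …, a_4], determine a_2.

120 ÷ 41 → quotient 2, remainder 38
41 ÷ 38 → quotient 1, remainder 3
38 ÷ 3 → quotient 12, remainder 2

12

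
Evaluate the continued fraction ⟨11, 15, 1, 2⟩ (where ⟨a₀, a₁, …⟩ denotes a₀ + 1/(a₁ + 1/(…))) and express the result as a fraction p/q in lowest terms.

520/47

Compute successive convergents:
a_0 = 11: 11/1
a_1 = 15: 166/15
a_2 = 1: 177/16
a_3 = 2: 520/47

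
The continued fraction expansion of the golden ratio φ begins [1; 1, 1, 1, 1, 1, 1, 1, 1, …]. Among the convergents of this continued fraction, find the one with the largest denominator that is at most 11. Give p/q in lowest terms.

a_0 = 1: 1/1  (≤ bound)
a_1 = 1: 2/1  (≤ bound)
a_2 = 1: 3/2  (≤ bound)
a_3 = 1: 5/3  (≤ bound)
a_4 = 1: 8/5  (≤ bound)
a_5 = 1: 13/8  (≤ bound)
a_6 = 1: 21/13  (> 11, stop)

13/8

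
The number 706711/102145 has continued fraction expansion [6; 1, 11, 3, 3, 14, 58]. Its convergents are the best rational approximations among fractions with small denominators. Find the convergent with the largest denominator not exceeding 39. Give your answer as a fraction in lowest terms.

a_0 = 6: 6/1  (≤ bound)
a_1 = 1: 7/1  (≤ bound)
a_2 = 11: 83/12  (≤ bound)
a_3 = 3: 256/37  (≤ bound)
a_4 = 3: 851/123  (> 39, stop)

256/37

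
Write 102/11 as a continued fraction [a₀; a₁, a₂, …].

Repeatedly divide and take the remainder:
102 = 9·11 + 3, so a_0 = 9
11 = 3·3 + 2, so a_1 = 3
3 = 1·2 + 1, so a_2 = 1
2 = 2·1 + 0, so a_3 = 2

[9; 3, 1, 2]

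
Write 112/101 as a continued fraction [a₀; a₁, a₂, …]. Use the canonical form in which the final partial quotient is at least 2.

112 = 1·101 + 11, so a_0 = 1
101 = 9·11 + 2, so a_1 = 9
11 = 5·2 + 1, so a_2 = 5
2 = 2·1 + 0, so a_3 = 2

[1; 9, 5, 2]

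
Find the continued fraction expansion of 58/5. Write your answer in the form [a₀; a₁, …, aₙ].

[11; 1, 1, 2]

58 ÷ 5 → quotient 11, remainder 3
5 ÷ 3 → quotient 1, remainder 2
3 ÷ 2 → quotient 1, remainder 1
2 ÷ 1 → quotient 2, remainder 0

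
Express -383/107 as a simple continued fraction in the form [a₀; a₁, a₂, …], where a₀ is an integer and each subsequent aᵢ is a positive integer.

⌊-383/107⌋ = -4, remainder 45
⌊107/45⌋ = 2, remainder 17
⌊45/17⌋ = 2, remainder 11
⌊17/11⌋ = 1, remainder 6
⌊11/6⌋ = 1, remainder 5
⌊6/5⌋ = 1, remainder 1
⌊5/1⌋ = 5, remainder 0

[-4; 2, 2, 1, 1, 1, 5]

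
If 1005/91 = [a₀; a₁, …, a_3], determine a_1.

1005 ÷ 91 → quotient 11, remainder 4
91 ÷ 4 → quotient 22, remainder 3

22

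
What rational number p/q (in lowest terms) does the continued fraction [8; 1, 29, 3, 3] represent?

Collapse the nested fraction from the inside out:
Start with 3.
3 + 1/(3/1) = 3 + 1/3 = 10/3
29 + 1/(10/3) = 29 + 3/10 = 293/10
1 + 1/(293/10) = 1 + 10/293 = 303/293
8 + 1/(303/293) = 8 + 293/303 = 2717/303

2717/303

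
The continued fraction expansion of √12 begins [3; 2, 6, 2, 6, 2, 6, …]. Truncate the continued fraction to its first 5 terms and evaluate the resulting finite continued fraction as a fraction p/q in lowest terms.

a_0 = 3: 3/1
a_1 = 2: 7/2
a_2 = 6: 45/13
a_3 = 2: 97/28
a_4 = 6: 627/181

627/181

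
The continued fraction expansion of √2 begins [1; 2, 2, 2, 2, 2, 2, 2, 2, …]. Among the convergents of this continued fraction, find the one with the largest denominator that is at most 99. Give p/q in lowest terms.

99/70

a_0 = 1: 1/1  (≤ bound)
a_1 = 2: 3/2  (≤ bound)
a_2 = 2: 7/5  (≤ bound)
a_3 = 2: 17/12  (≤ bound)
a_4 = 2: 41/29  (≤ bound)
a_5 = 2: 99/70  (≤ bound)
a_6 = 2: 239/169  (> 99, stop)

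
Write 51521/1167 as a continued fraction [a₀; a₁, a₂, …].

Apply division with remainder until the remainder is 0:
51521 ÷ 1167 → quotient 44, remainder 173
1167 ÷ 173 → quotient 6, remainder 129
173 ÷ 129 → quotient 1, remainder 44
129 ÷ 44 → quotient 2, remainder 41
44 ÷ 41 → quotient 1, remainder 3
41 ÷ 3 → quotient 13, remainder 2
3 ÷ 2 → quotient 1, remainder 1
2 ÷ 1 → quotient 2, remainder 0

[44; 6, 1, 2, 1, 13, 1, 2]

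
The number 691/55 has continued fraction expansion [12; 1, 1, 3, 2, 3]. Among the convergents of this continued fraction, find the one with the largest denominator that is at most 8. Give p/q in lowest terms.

88/7

a_0 = 12: 12/1  (≤ bound)
a_1 = 1: 13/1  (≤ bound)
a_2 = 1: 25/2  (≤ bound)
a_3 = 3: 88/7  (≤ bound)
a_4 = 2: 201/16  (> 8, stop)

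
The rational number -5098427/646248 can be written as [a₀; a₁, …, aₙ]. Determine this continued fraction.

[-8; 9, 32, 60, 2, 2, 7]

⌊-5098427/646248⌋ = -8, remainder 71557
⌊646248/71557⌋ = 9, remainder 2235
⌊71557/2235⌋ = 32, remainder 37
⌊2235/37⌋ = 60, remainder 15
⌊37/15⌋ = 2, remainder 7
⌊15/7⌋ = 2, remainder 1
⌊7/1⌋ = 7, remainder 0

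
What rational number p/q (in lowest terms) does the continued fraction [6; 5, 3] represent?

99/16

Starting at the tail and folding back:
Start with 3.
5 + 1/(3/1) = 5 + 1/3 = 16/3
6 + 1/(16/3) = 6 + 3/16 = 99/16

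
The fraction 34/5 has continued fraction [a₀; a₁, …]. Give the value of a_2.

Apply division with remainder until the remainder is 0:
⌊34/5⌋ = 6, remainder 4
⌊5/4⌋ = 1, remainder 1
⌊4/1⌋ = 4, remainder 0

4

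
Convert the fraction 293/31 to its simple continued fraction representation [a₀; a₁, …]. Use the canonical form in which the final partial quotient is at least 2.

[9; 2, 4, 1, 2]

Apply division with remainder until the remainder is 0:
293 ÷ 31 → quotient 9, remainder 14
31 ÷ 14 → quotient 2, remainder 3
14 ÷ 3 → quotient 4, remainder 2
3 ÷ 2 → quotient 1, remainder 1
2 ÷ 1 → quotient 2, remainder 0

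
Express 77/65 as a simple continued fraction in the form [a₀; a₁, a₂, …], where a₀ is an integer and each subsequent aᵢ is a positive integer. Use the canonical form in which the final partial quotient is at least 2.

Run the Euclidean algorithm, recording each quotient:
77 ÷ 65 → quotient 1, remainder 12
65 ÷ 12 → quotient 5, remainder 5
12 ÷ 5 → quotient 2, remainder 2
5 ÷ 2 → quotient 2, remainder 1
2 ÷ 1 → quotient 2, remainder 0

[1; 5, 2, 2, 2]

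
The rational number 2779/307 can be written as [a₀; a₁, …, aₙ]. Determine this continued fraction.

2779 ÷ 307 → quotient 9, remainder 16
307 ÷ 16 → quotient 19, remainder 3
16 ÷ 3 → quotient 5, remainder 1
3 ÷ 1 → quotient 3, remainder 0

[9; 19, 5, 3]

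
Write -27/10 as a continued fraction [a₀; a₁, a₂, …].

Repeatedly divide and take the remainder:
-27 ÷ 10 → quotient -3, remainder 3
10 ÷ 3 → quotient 3, remainder 1
3 ÷ 1 → quotient 3, remainder 0

[-3; 3, 3]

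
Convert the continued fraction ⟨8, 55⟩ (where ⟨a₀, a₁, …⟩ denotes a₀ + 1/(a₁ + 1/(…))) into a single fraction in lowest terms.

441/55

Start with 55.
8 + 1/(55/1) = 8 + 1/55 = 441/55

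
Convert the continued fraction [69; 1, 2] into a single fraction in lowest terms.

209/3

a_0 = 69: 69/1
a_1 = 1: 70/1
a_2 = 2: 209/3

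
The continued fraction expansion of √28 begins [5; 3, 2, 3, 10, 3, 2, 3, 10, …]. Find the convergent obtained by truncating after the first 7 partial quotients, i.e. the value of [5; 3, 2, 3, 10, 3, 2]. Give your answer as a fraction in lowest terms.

9403/1777

Build up convergents one term at a time:
a_0 = 5: 5/1
a_1 = 3: 16/3
a_2 = 2: 37/7
a_3 = 3: 127/24
a_4 = 10: 1307/247
a_5 = 3: 4048/765
a_6 = 2: 9403/1777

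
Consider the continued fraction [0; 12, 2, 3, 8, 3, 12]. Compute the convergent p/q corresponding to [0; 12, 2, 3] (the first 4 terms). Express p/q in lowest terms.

7/87

Start with 3.
2 + 1/(3/1) = 2 + 1/3 = 7/3
12 + 1/(7/3) = 12 + 3/7 = 87/7
0 + 1/(87/7) = 0 + 7/87 = 7/87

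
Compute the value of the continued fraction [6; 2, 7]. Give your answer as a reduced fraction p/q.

97/15

a_0 = 6: 6/1
a_1 = 2: 13/2
a_2 = 7: 97/15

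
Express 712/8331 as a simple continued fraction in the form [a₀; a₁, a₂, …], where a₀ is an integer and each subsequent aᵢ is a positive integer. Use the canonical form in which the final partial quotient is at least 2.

[0; 11, 1, 2, 2, 1, 11, 6]

712 = 0·8331 + 712, so a_0 = 0
8331 = 11·712 + 499, so a_1 = 11
712 = 1·499 + 213, so a_2 = 1
499 = 2·213 + 73, so a_3 = 2
213 = 2·73 + 67, so a_4 = 2
73 = 1·67 + 6, so a_5 = 1
67 = 11·6 + 1, so a_6 = 11
6 = 6·1 + 0, so a_7 = 6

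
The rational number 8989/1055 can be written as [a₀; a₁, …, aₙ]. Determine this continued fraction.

Run the Euclidean algorithm, recording each quotient:
8989 = 8·1055 + 549, so a_0 = 8
1055 = 1·549 + 506, so a_1 = 1
549 = 1·506 + 43, so a_2 = 1
506 = 11·43 + 33, so a_3 = 11
43 = 1·33 + 10, so a_4 = 1
33 = 3·10 + 3, so a_5 = 3
10 = 3·3 + 1, so a_6 = 3
3 = 3·1 + 0, so a_7 = 3

[8; 1, 1, 11, 1, 3, 3, 3]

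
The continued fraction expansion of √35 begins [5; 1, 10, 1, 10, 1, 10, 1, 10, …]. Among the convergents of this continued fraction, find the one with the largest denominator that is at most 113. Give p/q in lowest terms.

a_0 = 5: 5/1  (≤ bound)
a_1 = 1: 6/1  (≤ bound)
a_2 = 10: 65/11  (≤ bound)
a_3 = 1: 71/12  (≤ bound)
a_4 = 10: 775/131  (> 113, stop)

71/12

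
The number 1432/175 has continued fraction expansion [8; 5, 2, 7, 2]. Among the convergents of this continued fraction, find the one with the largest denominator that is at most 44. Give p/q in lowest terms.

90/11

a_0 = 8: 8/1  (≤ bound)
a_1 = 5: 41/5  (≤ bound)
a_2 = 2: 90/11  (≤ bound)
a_3 = 7: 671/82  (> 44, stop)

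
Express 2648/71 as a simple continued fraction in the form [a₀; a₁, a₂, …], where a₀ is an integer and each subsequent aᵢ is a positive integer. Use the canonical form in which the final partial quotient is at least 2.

2648 = 37·71 + 21, so a_0 = 37
71 = 3·21 + 8, so a_1 = 3
21 = 2·8 + 5, so a_2 = 2
8 = 1·5 + 3, so a_3 = 1
5 = 1·3 + 2, so a_4 = 1
3 = 1·2 + 1, so a_5 = 1
2 = 2·1 + 0, so a_6 = 2

[37; 3, 2, 1, 1, 1, 2]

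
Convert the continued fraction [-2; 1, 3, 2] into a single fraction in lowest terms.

-11/9

Collapse the nested fraction from the inside out:
Start with 2.
3 + 1/(2/1) = 3 + 1/2 = 7/2
1 + 1/(7/2) = 1 + 2/7 = 9/7
-2 + 1/(9/7) = -2 + 7/9 = -11/9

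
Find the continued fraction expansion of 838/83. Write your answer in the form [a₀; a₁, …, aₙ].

Repeatedly divide and take the remainder:
⌊838/83⌋ = 10, remainder 8
⌊83/8⌋ = 10, remainder 3
⌊8/3⌋ = 2, remainder 2
⌊3/2⌋ = 1, remainder 1
⌊2/1⌋ = 2, remainder 0

[10; 10, 2, 1, 2]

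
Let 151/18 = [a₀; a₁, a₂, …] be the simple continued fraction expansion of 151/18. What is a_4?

Repeatedly divide and take the remainder:
151 = 8·18 + 7, so a_0 = 8
18 = 2·7 + 4, so a_1 = 2
7 = 1·4 + 3, so a_2 = 1
4 = 1·3 + 1, so a_3 = 1
3 = 3·1 + 0, so a_4 = 3

3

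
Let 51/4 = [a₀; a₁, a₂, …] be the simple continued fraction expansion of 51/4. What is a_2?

3

51 ÷ 4 → quotient 12, remainder 3
4 ÷ 3 → quotient 1, remainder 1
3 ÷ 1 → quotient 3, remainder 0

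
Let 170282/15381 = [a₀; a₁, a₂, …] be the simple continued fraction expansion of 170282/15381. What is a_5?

170282 = 11·15381 + 1091, so a_0 = 11
15381 = 14·1091 + 107, so a_1 = 14
1091 = 10·107 + 21, so a_2 = 10
107 = 5·21 + 2, so a_3 = 5
21 = 10·2 + 1, so a_4 = 10
2 = 2·1 + 0, so a_5 = 2

2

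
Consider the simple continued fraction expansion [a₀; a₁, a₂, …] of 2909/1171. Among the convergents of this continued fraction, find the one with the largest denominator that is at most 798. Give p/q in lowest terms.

236/95

a_0 = 2: 2/1  (≤ bound)
a_1 = 2: 5/2  (≤ bound)
a_2 = 15: 77/31  (≤ bound)
a_3 = 3: 236/95  (≤ bound)
a_4 = 12: 2909/1171  (> 798, stop)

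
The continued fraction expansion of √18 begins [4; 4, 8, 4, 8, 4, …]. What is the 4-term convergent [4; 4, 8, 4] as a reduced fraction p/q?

577/136

Use the convergent recurrence hₖ = aₖ·hₖ₋₁ + hₖ₋₂ (and likewise for the denominators kₖ):
a_0 = 4: 4/1
a_1 = 4: 17/4
a_2 = 8: 140/33
a_3 = 4: 577/136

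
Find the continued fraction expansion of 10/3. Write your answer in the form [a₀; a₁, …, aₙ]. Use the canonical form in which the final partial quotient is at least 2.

[3; 3]

10 = 3·3 + 1, so a_0 = 3
3 = 3·1 + 0, so a_1 = 3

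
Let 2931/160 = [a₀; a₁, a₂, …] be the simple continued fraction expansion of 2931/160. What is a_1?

3

Apply division with remainder until the remainder is 0:
2931 ÷ 160 → quotient 18, remainder 51
160 ÷ 51 → quotient 3, remainder 7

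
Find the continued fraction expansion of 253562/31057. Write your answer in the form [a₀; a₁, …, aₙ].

[8; 6, 12, 7, 1, 3, 1, 10]

⌊253562/31057⌋ = 8, remainder 5106
⌊31057/5106⌋ = 6, remainder 421
⌊5106/421⌋ = 12, remainder 54
⌊421/54⌋ = 7, remainder 43
⌊54/43⌋ = 1, remainder 11
⌊43/11⌋ = 3, remainder 10
⌊11/10⌋ = 1, remainder 1
⌊10/1⌋ = 10, remainder 0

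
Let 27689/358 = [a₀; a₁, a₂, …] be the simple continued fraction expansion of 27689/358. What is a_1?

2

27689 = 77·358 + 123, so a_0 = 77
358 = 2·123 + 112, so a_1 = 2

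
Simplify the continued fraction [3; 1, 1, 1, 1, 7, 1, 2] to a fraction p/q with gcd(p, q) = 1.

a_0 = 3: 3/1
a_1 = 1: 4/1
a_2 = 1: 7/2
a_3 = 1: 11/3
a_4 = 1: 18/5
a_5 = 7: 137/38
a_6 = 1: 155/43
a_7 = 2: 447/124

447/124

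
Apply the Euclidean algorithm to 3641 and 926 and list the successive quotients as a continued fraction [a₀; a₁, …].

⌊3641/926⌋ = 3, remainder 863
⌊926/863⌋ = 1, remainder 63
⌊863/63⌋ = 13, remainder 44
⌊63/44⌋ = 1, remainder 19
⌊44/19⌋ = 2, remainder 6
⌊19/6⌋ = 3, remainder 1
⌊6/1⌋ = 6, remainder 0

[3; 1, 13, 1, 2, 3, 6]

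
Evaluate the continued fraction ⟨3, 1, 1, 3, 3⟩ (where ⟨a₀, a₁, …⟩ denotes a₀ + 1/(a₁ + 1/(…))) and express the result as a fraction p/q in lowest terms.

Collapse the nested fraction from the inside out:
Start with 3.
3 + 1/(3/1) = 3 + 1/3 = 10/3
1 + 1/(10/3) = 1 + 3/10 = 13/10
1 + 1/(13/10) = 1 + 10/13 = 23/13
3 + 1/(23/13) = 3 + 13/23 = 82/23

82/23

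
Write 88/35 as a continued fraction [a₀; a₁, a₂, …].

[2; 1, 1, 17]

88 ÷ 35 → quotient 2, remainder 18
35 ÷ 18 → quotient 1, remainder 17
18 ÷ 17 → quotient 1, remainder 1
17 ÷ 1 → quotient 17, remainder 0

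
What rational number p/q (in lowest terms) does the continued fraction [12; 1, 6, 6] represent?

Collapse the nested fraction from the inside out:
Start with 6.
6 + 1/(6/1) = 6 + 1/6 = 37/6
1 + 1/(37/6) = 1 + 6/37 = 43/37
12 + 1/(43/37) = 12 + 37/43 = 553/43

553/43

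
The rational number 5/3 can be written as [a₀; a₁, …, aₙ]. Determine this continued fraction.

5 ÷ 3 → quotient 1, remainder 2
3 ÷ 2 → quotient 1, remainder 1
2 ÷ 1 → quotient 2, remainder 0

[1; 1, 2]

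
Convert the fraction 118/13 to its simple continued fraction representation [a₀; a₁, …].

118 ÷ 13 → quotient 9, remainder 1
13 ÷ 1 → quotient 13, remainder 0

[9; 13]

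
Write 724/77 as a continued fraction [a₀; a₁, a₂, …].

Repeatedly divide and take the remainder:
⌊724/77⌋ = 9, remainder 31
⌊77/31⌋ = 2, remainder 15
⌊31/15⌋ = 2, remainder 1
⌊15/1⌋ = 15, remainder 0

[9; 2, 2, 15]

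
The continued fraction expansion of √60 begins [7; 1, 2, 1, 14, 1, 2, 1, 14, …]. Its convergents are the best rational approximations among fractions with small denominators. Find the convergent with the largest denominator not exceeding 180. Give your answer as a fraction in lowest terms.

488/63

List convergents until the denominator exceeds the bound:
a_0 = 7: 7/1  (≤ bound)
a_1 = 1: 8/1  (≤ bound)
a_2 = 2: 23/3  (≤ bound)
a_3 = 1: 31/4  (≤ bound)
a_4 = 14: 457/59  (≤ bound)
a_5 = 1: 488/63  (≤ bound)
a_6 = 2: 1433/185  (> 180, stop)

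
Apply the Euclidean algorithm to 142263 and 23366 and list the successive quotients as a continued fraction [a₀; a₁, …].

⌊142263/23366⌋ = 6, remainder 2067
⌊23366/2067⌋ = 11, remainder 629
⌊2067/629⌋ = 3, remainder 180
⌊629/180⌋ = 3, remainder 89
⌊180/89⌋ = 2, remainder 2
⌊89/2⌋ = 44, remainder 1
⌊2/1⌋ = 2, remainder 0

[6; 11, 3, 3, 2, 44, 2]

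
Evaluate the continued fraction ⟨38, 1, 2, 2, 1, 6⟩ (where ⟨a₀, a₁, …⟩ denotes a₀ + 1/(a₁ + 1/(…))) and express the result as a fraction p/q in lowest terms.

Use the convergent recurrence hₖ = aₖ·hₖ₋₁ + hₖ₋₂ (and likewise for the denominators kₖ):
a_0 = 38: 38/1
a_1 = 1: 39/1
a_2 = 2: 116/3
a_3 = 2: 271/7
a_4 = 1: 387/10
a_5 = 6: 2593/67

2593/67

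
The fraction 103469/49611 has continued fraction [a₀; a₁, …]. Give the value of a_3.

2

⌊103469/49611⌋ = 2, remainder 4247
⌊49611/4247⌋ = 11, remainder 2894
⌊4247/2894⌋ = 1, remainder 1353
⌊2894/1353⌋ = 2, remainder 188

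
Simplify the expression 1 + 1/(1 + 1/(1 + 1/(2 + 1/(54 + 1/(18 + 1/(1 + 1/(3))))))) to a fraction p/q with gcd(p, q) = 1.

a_0 = 1: 1/1
a_1 = 1: 2/1
a_2 = 1: 3/2
a_3 = 2: 8/5
a_4 = 54: 435/272
a_5 = 18: 7838/4901
a_6 = 1: 8273/5173
a_7 = 3: 32657/20420

32657/20420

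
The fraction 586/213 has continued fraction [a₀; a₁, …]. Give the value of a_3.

53

Apply division with remainder until the remainder is 0:
586 = 2·213 + 160, so a_0 = 2
213 = 1·160 + 53, so a_1 = 1
160 = 3·53 + 1, so a_2 = 3
53 = 53·1 + 0, so a_3 = 53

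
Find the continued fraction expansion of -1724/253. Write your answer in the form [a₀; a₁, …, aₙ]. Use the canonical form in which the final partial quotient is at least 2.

Repeatedly divide and take the remainder:
-1724 = -7·253 + 47, so a_0 = -7
253 = 5·47 + 18, so a_1 = 5
47 = 2·18 + 11, so a_2 = 2
18 = 1·11 + 7, so a_3 = 1
11 = 1·7 + 4, so a_4 = 1
7 = 1·4 + 3, so a_5 = 1
4 = 1·3 + 1, so a_6 = 1
3 = 3·1 + 0, so a_7 = 3

[-7; 5, 2, 1, 1, 1, 1, 3]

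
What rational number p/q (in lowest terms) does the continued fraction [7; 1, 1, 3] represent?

Work from the innermost term outward:
Start with 3.
1 + 1/(3/1) = 1 + 1/3 = 4/3
1 + 1/(4/3) = 1 + 3/4 = 7/4
7 + 1/(7/4) = 7 + 4/7 = 53/7

53/7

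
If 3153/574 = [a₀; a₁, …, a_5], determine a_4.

3153 = 5·574 + 283, so a_0 = 5
574 = 2·283 + 8, so a_1 = 2
283 = 35·8 + 3, so a_2 = 35
8 = 2·3 + 2, so a_3 = 2
3 = 1·2 + 1, so a_4 = 1

1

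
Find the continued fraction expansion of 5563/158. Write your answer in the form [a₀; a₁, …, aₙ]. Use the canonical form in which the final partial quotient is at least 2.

Apply division with remainder until the remainder is 0:
5563 ÷ 158 → quotient 35, remainder 33
158 ÷ 33 → quotient 4, remainder 26
33 ÷ 26 → quotient 1, remainder 7
26 ÷ 7 → quotient 3, remainder 5
7 ÷ 5 → quotient 1, remainder 2
5 ÷ 2 → quotient 2, remainder 1
2 ÷ 1 → quotient 2, remainder 0

[35; 4, 1, 3, 1, 2, 2]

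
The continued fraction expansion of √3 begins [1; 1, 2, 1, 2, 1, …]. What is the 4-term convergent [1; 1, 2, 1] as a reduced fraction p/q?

Build up convergents one term at a time:
a_0 = 1: 1/1
a_1 = 1: 2/1
a_2 = 2: 5/3
a_3 = 1: 7/4

7/4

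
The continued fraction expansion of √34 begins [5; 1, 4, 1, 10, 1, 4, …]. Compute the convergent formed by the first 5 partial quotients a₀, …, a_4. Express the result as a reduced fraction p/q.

379/65

Build up convergents one term at a time:
a_0 = 5: 5/1
a_1 = 1: 6/1
a_2 = 4: 29/5
a_3 = 1: 35/6
a_4 = 10: 379/65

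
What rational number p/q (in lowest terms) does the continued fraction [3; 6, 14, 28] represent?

Starting at the tail and folding back:
Start with 28.
14 + 1/(28/1) = 14 + 1/28 = 393/28
6 + 1/(393/28) = 6 + 28/393 = 2386/393
3 + 1/(2386/393) = 3 + 393/2386 = 7551/2386

7551/2386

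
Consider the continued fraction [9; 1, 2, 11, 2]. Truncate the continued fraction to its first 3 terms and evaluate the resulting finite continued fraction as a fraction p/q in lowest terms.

29/3

Start with 2.
1 + 1/(2/1) = 1 + 1/2 = 3/2
9 + 1/(3/2) = 9 + 2/3 = 29/3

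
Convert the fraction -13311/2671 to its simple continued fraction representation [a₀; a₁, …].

-13311 = -5·2671 + 44, so a_0 = -5
2671 = 60·44 + 31, so a_1 = 60
44 = 1·31 + 13, so a_2 = 1
31 = 2·13 + 5, so a_3 = 2
13 = 2·5 + 3, so a_4 = 2
5 = 1·3 + 2, so a_5 = 1
3 = 1·2 + 1, so a_6 = 1
2 = 2·1 + 0, so a_7 = 2

[-5; 60, 1, 2, 2, 1, 1, 2]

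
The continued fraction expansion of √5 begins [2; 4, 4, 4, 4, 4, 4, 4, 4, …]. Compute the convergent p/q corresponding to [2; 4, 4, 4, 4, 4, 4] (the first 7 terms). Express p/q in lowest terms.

Use the convergent recurrence hₖ = aₖ·hₖ₋₁ + hₖ₋₂ (and likewise for the denominators kₖ):
a_0 = 2: 2/1
a_1 = 4: 9/4
a_2 = 4: 38/17
a_3 = 4: 161/72
a_4 = 4: 682/305
a_5 = 4: 2889/1292
a_6 = 4: 12238/5473

12238/5473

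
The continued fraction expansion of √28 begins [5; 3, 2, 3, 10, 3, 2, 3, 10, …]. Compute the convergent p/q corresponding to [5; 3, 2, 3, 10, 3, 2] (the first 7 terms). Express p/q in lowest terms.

9403/1777

Start with 2.
3 + 1/(2/1) = 3 + 1/2 = 7/2
10 + 1/(7/2) = 10 + 2/7 = 72/7
3 + 1/(72/7) = 3 + 7/72 = 223/72
2 + 1/(223/72) = 2 + 72/223 = 518/223
3 + 1/(518/223) = 3 + 223/518 = 1777/518
5 + 1/(1777/518) = 5 + 518/1777 = 9403/1777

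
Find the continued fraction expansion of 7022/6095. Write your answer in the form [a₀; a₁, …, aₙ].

[1; 6, 1, 1, 2, 1, 5, 23]

Run the Euclidean algorithm, recording each quotient:
7022 ÷ 6095 → quotient 1, remainder 927
6095 ÷ 927 → quotient 6, remainder 533
927 ÷ 533 → quotient 1, remainder 394
533 ÷ 394 → quotient 1, remainder 139
394 ÷ 139 → quotient 2, remainder 116
139 ÷ 116 → quotient 1, remainder 23
116 ÷ 23 → quotient 5, remainder 1
23 ÷ 1 → quotient 23, remainder 0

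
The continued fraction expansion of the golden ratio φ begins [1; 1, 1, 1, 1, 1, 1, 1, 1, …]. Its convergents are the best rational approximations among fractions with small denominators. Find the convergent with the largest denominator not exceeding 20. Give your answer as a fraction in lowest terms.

a_0 = 1: 1/1  (≤ bound)
a_1 = 1: 2/1  (≤ bound)
a_2 = 1: 3/2  (≤ bound)
a_3 = 1: 5/3  (≤ bound)
a_4 = 1: 8/5  (≤ bound)
a_5 = 1: 13/8  (≤ bound)
a_6 = 1: 21/13  (≤ bound)
a_7 = 1: 34/21  (> 20, stop)

21/13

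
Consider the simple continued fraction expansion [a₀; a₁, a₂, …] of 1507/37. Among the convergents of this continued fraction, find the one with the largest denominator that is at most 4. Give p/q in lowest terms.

List convergents until the denominator exceeds the bound:
a_0 = 40: 40/1  (≤ bound)
a_1 = 1: 41/1  (≤ bound)
a_2 = 2: 122/3  (≤ bound)
a_3 = 1: 163/4  (≤ bound)
a_4 = 2: 448/11  (> 4, stop)

163/4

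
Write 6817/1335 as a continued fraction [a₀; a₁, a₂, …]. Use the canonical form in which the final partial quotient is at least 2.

[5; 9, 2, 2, 28]

Apply division with remainder until the remainder is 0:
6817 ÷ 1335 → quotient 5, remainder 142
1335 ÷ 142 → quotient 9, remainder 57
142 ÷ 57 → quotient 2, remainder 28
57 ÷ 28 → quotient 2, remainder 1
28 ÷ 1 → quotient 28, remainder 0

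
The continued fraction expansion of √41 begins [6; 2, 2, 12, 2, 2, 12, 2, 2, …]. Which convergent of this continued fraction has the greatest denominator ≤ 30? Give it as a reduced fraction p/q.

a_0 = 6: 6/1  (≤ bound)
a_1 = 2: 13/2  (≤ bound)
a_2 = 2: 32/5  (≤ bound)
a_3 = 12: 397/62  (> 30, stop)

32/5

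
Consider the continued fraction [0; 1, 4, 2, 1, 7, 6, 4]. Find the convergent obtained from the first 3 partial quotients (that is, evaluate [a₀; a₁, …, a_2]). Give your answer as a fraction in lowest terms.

Use the convergent recurrence hₖ = aₖ·hₖ₋₁ + hₖ₋₂ (and likewise for the denominators kₖ):
a_0 = 0: 0/1
a_1 = 1: 1/1
a_2 = 4: 4/5

4/5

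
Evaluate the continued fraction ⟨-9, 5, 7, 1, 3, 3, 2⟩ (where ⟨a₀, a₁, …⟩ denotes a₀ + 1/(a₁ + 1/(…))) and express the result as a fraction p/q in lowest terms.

-10522/1195

Start with 2.
3 + 1/(2/1) = 3 + 1/2 = 7/2
3 + 1/(7/2) = 3 + 2/7 = 23/7
1 + 1/(23/7) = 1 + 7/23 = 30/23
7 + 1/(30/23) = 7 + 23/30 = 233/30
5 + 1/(233/30) = 5 + 30/233 = 1195/233
-9 + 1/(1195/233) = -9 + 233/1195 = -10522/1195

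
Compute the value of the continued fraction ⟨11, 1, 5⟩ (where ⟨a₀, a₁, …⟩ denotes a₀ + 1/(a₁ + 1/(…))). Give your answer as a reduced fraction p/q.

71/6

Start with 5.
1 + 1/(5/1) = 1 + 1/5 = 6/5
11 + 1/(6/5) = 11 + 5/6 = 71/6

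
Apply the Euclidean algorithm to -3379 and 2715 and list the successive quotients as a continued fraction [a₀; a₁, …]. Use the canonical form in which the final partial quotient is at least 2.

[-2; 1, 3, 11, 3, 1, 14]

Apply division with remainder until the remainder is 0:
-3379 = -2·2715 + 2051, so a_0 = -2
2715 = 1·2051 + 664, so a_1 = 1
2051 = 3·664 + 59, so a_2 = 3
664 = 11·59 + 15, so a_3 = 11
59 = 3·15 + 14, so a_4 = 3
15 = 1·14 + 1, so a_5 = 1
14 = 14·1 + 0, so a_6 = 14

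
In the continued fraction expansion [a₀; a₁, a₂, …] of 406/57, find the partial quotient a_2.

406 ÷ 57 → quotient 7, remainder 7
57 ÷ 7 → quotient 8, remainder 1
7 ÷ 1 → quotient 7, remainder 0

7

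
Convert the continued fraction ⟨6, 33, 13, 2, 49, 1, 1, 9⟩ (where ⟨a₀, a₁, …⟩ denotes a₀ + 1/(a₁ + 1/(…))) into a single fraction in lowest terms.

5116552/848483

a_0 = 6: 6/1
a_1 = 33: 199/33
a_2 = 13: 2593/430
a_3 = 2: 5385/893
a_4 = 49: 266458/44187
a_5 = 1: 271843/45080
a_6 = 1: 538301/89267
a_7 = 9: 5116552/848483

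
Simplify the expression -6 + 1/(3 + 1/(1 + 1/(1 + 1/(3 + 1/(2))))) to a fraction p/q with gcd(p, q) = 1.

-326/57

Build up convergents one term at a time:
a_0 = -6: -6/1
a_1 = 3: -17/3
a_2 = 1: -23/4
a_3 = 1: -40/7
a_4 = 3: -143/25
a_5 = 2: -326/57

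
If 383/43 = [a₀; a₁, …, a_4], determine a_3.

1

Repeatedly divide and take the remainder:
383 ÷ 43 → quotient 8, remainder 39
43 ÷ 39 → quotient 1, remainder 4
39 ÷ 4 → quotient 9, remainder 3
4 ÷ 3 → quotient 1, remainder 1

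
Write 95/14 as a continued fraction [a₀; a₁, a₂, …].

[6; 1, 3, 1, 2]

Repeatedly divide and take the remainder:
95 ÷ 14 → quotient 6, remainder 11
14 ÷ 11 → quotient 1, remainder 3
11 ÷ 3 → quotient 3, remainder 2
3 ÷ 2 → quotient 1, remainder 1
2 ÷ 1 → quotient 2, remainder 0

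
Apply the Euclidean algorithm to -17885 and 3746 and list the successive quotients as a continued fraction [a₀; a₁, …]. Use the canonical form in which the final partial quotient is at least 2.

[-5; 4, 2, 3, 4, 5, 2, 2]

Apply division with remainder until the remainder is 0:
-17885 ÷ 3746 → quotient -5, remainder 845
3746 ÷ 845 → quotient 4, remainder 366
845 ÷ 366 → quotient 2, remainder 113
366 ÷ 113 → quotient 3, remainder 27
113 ÷ 27 → quotient 4, remainder 5
27 ÷ 5 → quotient 5, remainder 2
5 ÷ 2 → quotient 2, remainder 1
2 ÷ 1 → quotient 2, remainder 0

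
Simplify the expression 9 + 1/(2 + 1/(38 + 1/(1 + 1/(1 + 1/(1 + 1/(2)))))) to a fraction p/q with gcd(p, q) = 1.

5943/626

Use the convergent recurrence hₖ = aₖ·hₖ₋₁ + hₖ₋₂ (and likewise for the denominators kₖ):
a_0 = 9: 9/1
a_1 = 2: 19/2
a_2 = 38: 731/77
a_3 = 1: 750/79
a_4 = 1: 1481/156
a_5 = 1: 2231/235
a_6 = 2: 5943/626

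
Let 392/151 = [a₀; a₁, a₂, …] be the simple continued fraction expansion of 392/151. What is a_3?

392 = 2·151 + 90, so a_0 = 2
151 = 1·90 + 61, so a_1 = 1
90 = 1·61 + 29, so a_2 = 1
61 = 2·29 + 3, so a_3 = 2

2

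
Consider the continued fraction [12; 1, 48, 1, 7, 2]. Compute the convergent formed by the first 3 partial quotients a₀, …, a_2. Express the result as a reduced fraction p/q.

a_0 = 12: 12/1
a_1 = 1: 13/1
a_2 = 48: 636/49

636/49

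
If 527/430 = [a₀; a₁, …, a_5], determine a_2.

2

Repeatedly divide and take the remainder:
⌊527/430⌋ = 1, remainder 97
⌊430/97⌋ = 4, remainder 42
⌊97/42⌋ = 2, remainder 13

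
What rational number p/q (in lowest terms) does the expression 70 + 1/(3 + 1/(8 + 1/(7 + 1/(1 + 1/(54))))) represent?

Starting at the tail and folding back:
Start with 54.
1 + 1/(54/1) = 1 + 1/54 = 55/54
7 + 1/(55/54) = 7 + 54/55 = 439/55
8 + 1/(439/55) = 8 + 55/439 = 3567/439
3 + 1/(3567/439) = 3 + 439/3567 = 11140/3567
70 + 1/(11140/3567) = 70 + 3567/11140 = 783367/11140

783367/11140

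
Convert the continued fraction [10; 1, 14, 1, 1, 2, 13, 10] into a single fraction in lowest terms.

Build up convergents one term at a time:
a_0 = 10: 10/1
a_1 = 1: 11/1
a_2 = 14: 164/15
a_3 = 1: 175/16
a_4 = 1: 339/31
a_5 = 2: 853/78
a_6 = 13: 11428/1045
a_7 = 10: 115133/10528

115133/10528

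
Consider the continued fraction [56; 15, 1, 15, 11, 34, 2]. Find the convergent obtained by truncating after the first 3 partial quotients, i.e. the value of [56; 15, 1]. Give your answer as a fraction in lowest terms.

Compute successive convergents:
a_0 = 56: 56/1
a_1 = 15: 841/15
a_2 = 1: 897/16

897/16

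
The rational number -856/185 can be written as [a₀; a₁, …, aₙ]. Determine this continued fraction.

[-5; 2, 1, 2, 7, 3]

Run the Euclidean algorithm, recording each quotient:
-856 = -5·185 + 69, so a_0 = -5
185 = 2·69 + 47, so a_1 = 2
69 = 1·47 + 22, so a_2 = 1
47 = 2·22 + 3, so a_3 = 2
22 = 7·3 + 1, so a_4 = 7
3 = 3·1 + 0, so a_5 = 3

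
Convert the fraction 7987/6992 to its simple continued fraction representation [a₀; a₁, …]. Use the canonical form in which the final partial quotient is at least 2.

Repeatedly divide and take the remainder:
7987 ÷ 6992 → quotient 1, remainder 995
6992 ÷ 995 → quotient 7, remainder 27
995 ÷ 27 → quotient 36, remainder 23
27 ÷ 23 → quotient 1, remainder 4
23 ÷ 4 → quotient 5, remainder 3
4 ÷ 3 → quotient 1, remainder 1
3 ÷ 1 → quotient 3, remainder 0

[1; 7, 36, 1, 5, 1, 3]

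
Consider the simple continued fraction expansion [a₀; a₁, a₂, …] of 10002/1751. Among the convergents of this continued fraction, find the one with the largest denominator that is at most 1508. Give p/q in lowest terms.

List convergents until the denominator exceeds the bound:
a_0 = 5: 5/1  (≤ bound)
a_1 = 1: 6/1  (≤ bound)
a_2 = 2: 17/3  (≤ bound)
a_3 = 2: 40/7  (≤ bound)
a_4 = 9: 377/66  (≤ bound)
a_5 = 5: 1925/337  (≤ bound)
a_6 = 5: 10002/1751  (> 1508, stop)

1925/337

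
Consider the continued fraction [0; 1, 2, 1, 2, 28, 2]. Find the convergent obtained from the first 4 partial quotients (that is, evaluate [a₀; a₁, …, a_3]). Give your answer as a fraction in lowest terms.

Start with 1.
2 + 1/(1/1) = 2 + 1/1 = 3/1
1 + 1/(3/1) = 1 + 1/3 = 4/3
0 + 1/(4/3) = 0 + 3/4 = 3/4

3/4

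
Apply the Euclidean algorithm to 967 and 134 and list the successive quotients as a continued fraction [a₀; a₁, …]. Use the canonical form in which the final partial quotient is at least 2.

⌊967/134⌋ = 7, remainder 29
⌊134/29⌋ = 4, remainder 18
⌊29/18⌋ = 1, remainder 11
⌊18/11⌋ = 1, remainder 7
⌊11/7⌋ = 1, remainder 4
⌊7/4⌋ = 1, remainder 3
⌊4/3⌋ = 1, remainder 1
⌊3/1⌋ = 3, remainder 0

[7; 4, 1, 1, 1, 1, 1, 3]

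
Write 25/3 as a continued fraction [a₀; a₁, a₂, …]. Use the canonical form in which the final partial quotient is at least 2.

25 = 8·3 + 1, so a_0 = 8
3 = 3·1 + 0, so a_1 = 3

[8; 3]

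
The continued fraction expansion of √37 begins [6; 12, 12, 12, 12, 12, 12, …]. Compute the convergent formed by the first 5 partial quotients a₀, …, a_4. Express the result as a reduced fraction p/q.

Start with 12.
12 + 1/(12/1) = 12 + 1/12 = 145/12
12 + 1/(145/12) = 12 + 12/145 = 1752/145
12 + 1/(1752/145) = 12 + 145/1752 = 21169/1752
6 + 1/(21169/1752) = 6 + 1752/21169 = 128766/21169

128766/21169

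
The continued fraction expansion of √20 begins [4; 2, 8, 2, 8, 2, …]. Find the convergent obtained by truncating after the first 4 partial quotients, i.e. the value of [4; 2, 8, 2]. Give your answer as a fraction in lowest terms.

Start with 2.
8 + 1/(2/1) = 8 + 1/2 = 17/2
2 + 1/(17/2) = 2 + 2/17 = 36/17
4 + 1/(36/17) = 4 + 17/36 = 161/36

161/36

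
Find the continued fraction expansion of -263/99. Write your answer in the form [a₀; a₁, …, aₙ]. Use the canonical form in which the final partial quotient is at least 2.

[-3; 2, 1, 10, 3]

Repeatedly divide and take the remainder:
-263 = -3·99 + 34, so a_0 = -3
99 = 2·34 + 31, so a_1 = 2
34 = 1·31 + 3, so a_2 = 1
31 = 10·3 + 1, so a_3 = 10
3 = 3·1 + 0, so a_4 = 3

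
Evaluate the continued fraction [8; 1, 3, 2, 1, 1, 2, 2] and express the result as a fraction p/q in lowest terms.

1193/136

Collapse the nested fraction from the inside out:
Start with 2.
2 + 1/(2/1) = 2 + 1/2 = 5/2
1 + 1/(5/2) = 1 + 2/5 = 7/5
1 + 1/(7/5) = 1 + 5/7 = 12/7
2 + 1/(12/7) = 2 + 7/12 = 31/12
3 + 1/(31/12) = 3 + 12/31 = 105/31
1 + 1/(105/31) = 1 + 31/105 = 136/105
8 + 1/(136/105) = 8 + 105/136 = 1193/136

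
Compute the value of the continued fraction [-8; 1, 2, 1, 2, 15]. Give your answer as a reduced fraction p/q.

Start with 15.
2 + 1/(15/1) = 2 + 1/15 = 31/15
1 + 1/(31/15) = 1 + 15/31 = 46/31
2 + 1/(46/31) = 2 + 31/46 = 123/46
1 + 1/(123/46) = 1 + 46/123 = 169/123
-8 + 1/(169/123) = -8 + 123/169 = -1229/169

-1229/169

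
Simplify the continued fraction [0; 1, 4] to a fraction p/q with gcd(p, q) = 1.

Use the convergent recurrence hₖ = aₖ·hₖ₋₁ + hₖ₋₂ (and likewise for the denominators kₖ):
a_0 = 0: 0/1
a_1 = 1: 1/1
a_2 = 4: 4/5

4/5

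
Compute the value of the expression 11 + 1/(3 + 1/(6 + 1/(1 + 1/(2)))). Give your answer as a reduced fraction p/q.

Start with 2.
1 + 1/(2/1) = 1 + 1/2 = 3/2
6 + 1/(3/2) = 6 + 2/3 = 20/3
3 + 1/(20/3) = 3 + 3/20 = 63/20
11 + 1/(63/20) = 11 + 20/63 = 713/63

713/63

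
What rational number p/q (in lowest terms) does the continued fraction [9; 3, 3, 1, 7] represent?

Collapse the nested fraction from the inside out:
Start with 7.
1 + 1/(7/1) = 1 + 1/7 = 8/7
3 + 1/(8/7) = 3 + 7/8 = 31/8
3 + 1/(31/8) = 3 + 8/31 = 101/31
9 + 1/(101/31) = 9 + 31/101 = 940/101

940/101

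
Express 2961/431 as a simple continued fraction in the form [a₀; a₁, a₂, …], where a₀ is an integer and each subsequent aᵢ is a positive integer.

Run the Euclidean algorithm, recording each quotient:
2961 ÷ 431 → quotient 6, remainder 375
431 ÷ 375 → quotient 1, remainder 56
375 ÷ 56 → quotient 6, remainder 39
56 ÷ 39 → quotient 1, remainder 17
39 ÷ 17 → quotient 2, remainder 5
17 ÷ 5 → quotient 3, remainder 2
5 ÷ 2 → quotient 2, remainder 1
2 ÷ 1 → quotient 2, remainder 0

[6; 1, 6, 1, 2, 3, 2, 2]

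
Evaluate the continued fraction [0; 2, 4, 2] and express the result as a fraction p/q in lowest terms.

9/20

Use the convergent recurrence hₖ = aₖ·hₖ₋₁ + hₖ₋₂ (and likewise for the denominators kₖ):
a_0 = 0: 0/1
a_1 = 2: 1/2
a_2 = 4: 4/9
a_3 = 2: 9/20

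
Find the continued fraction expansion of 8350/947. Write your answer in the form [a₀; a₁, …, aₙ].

⌊8350/947⌋ = 8, remainder 774
⌊947/774⌋ = 1, remainder 173
⌊774/173⌋ = 4, remainder 82
⌊173/82⌋ = 2, remainder 9
⌊82/9⌋ = 9, remainder 1
⌊9/1⌋ = 9, remainder 0

[8; 1, 4, 2, 9, 9]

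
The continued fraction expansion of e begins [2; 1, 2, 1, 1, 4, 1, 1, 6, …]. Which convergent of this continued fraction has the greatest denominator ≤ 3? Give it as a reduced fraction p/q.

List convergents until the denominator exceeds the bound:
a_0 = 2: 2/1  (≤ bound)
a_1 = 1: 3/1  (≤ bound)
a_2 = 2: 8/3  (≤ bound)
a_3 = 1: 11/4  (> 3, stop)

8/3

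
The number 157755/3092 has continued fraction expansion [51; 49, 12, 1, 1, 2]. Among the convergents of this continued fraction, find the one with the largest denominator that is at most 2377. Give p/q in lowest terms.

a_0 = 51: 51/1  (≤ bound)
a_1 = 49: 2500/49  (≤ bound)
a_2 = 12: 30051/589  (≤ bound)
a_3 = 1: 32551/638  (≤ bound)
a_4 = 1: 62602/1227  (≤ bound)
a_5 = 2: 157755/3092  (> 2377, stop)

62602/1227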